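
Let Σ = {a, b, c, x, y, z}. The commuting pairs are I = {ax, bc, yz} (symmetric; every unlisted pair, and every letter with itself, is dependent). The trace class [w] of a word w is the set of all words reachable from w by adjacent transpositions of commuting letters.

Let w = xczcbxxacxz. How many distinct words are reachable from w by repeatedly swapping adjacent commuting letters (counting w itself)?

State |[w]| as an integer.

6

piece 0:x — minimal
piece 1:c rests on {0:x}
piece 2:z rests on {1:c}
piece 3:c rests on {2:z}
piece 4:b rests on {2:z}
piece 5:x rests on {3:c, 4:b}
piece 6:x rests on {5:x}
piece 7:a rests on {3:c, 4:b}
piece 8:c rests on {6:x, 7:a}
piece 9:x rests on {8:c}
piece 10:z rests on {9:x}
minimal pieces: {0:x}
ways to finish when only these pieces remain (= sum over removing one remaining piece with nothing left below it):
  1 left: {10}→1
  2 left: {9,10}→1
  3 left: {8,9,10}→1
  4 left: {6,8,9,10}→1  {7,8,9,10}→1
  5 left: {5,6,8,9,10}→1  {6,7,8,9,10}→2
  6 left: {5,6,7,8,9,10}→3
  7 left: {3,5,6,7,8,9,10}→3  {4,5,6,7,8,9,10}→3
  8 left: {3,4,5,6,7,8,9,10}→6
  9 left: {2,3,4,5,6,7,8,9,10}→6
  placing 0:x first → 6 extensions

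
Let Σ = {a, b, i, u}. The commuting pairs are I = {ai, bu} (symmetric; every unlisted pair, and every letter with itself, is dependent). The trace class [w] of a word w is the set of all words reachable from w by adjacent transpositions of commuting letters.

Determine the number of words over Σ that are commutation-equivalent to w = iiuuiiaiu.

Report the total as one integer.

drop 0:i onto floor
drop 1:i onto {0:i}
drop 2:u onto {1:i}
drop 3:u onto {2:u}
drop 4:i onto {3:u}
drop 5:i onto {4:i}
drop 6:a onto {3:u}
drop 7:i onto {5:i}
drop 8:u onto {6:a, 7:i}
ground layer = {0:i}
drop-orders for the pieces not yet dropped (sum over which currently-grounded one goes next):
  1 to go: {8} 1
  2 to go: {6,8} 1  {7,8} 1
  3 to go: {5,7,8} 1  {6,7,8} 2
  4 to go: {4,5,7,8} 1  {5,6,7,8} 3
  5 to go: {4,5,6,7,8} 4
  6 to go: {3,4,5,6,7,8} 4
  7 to go: {2,3,4,5,6,7,8} 4
  if 0:i drops first: 4 orders

4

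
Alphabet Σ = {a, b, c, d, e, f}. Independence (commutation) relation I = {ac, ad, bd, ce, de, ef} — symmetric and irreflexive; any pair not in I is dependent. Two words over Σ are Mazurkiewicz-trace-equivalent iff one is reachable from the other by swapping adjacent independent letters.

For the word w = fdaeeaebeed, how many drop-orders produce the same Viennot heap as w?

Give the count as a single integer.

0(f) covers ∅
1(d) covers 0:f
2(a) covers 0:f
3(e) covers 2:a
4(e) covers 3:e
5(a) covers 4:e
6(e) covers 5:a
7(b) covers 6:e
8(e) covers 7:b
9(e) covers 8:e
10(d) covers 1:d
floor of heap: 0:f
completions by unplaced set U, small U first (add the entries for U minus each lowest piece of U):
  |U|=1: {9}:1  {10}:1
  |U|=2: {1,10}:1  {8,9}:1  {9,10}:2
  |U|=3: {1,9,10}:3  {7,8,9}:1  {8,9,10}:3
  |U|=4: {1,8,9,10}:6  {6,7,8,9}:1  {7,8,9,10}:4
  |U|=5: {1,7,8,9,10}:10  {5,6,7,8,9}:1  {6,7,8,9,10}:5
  |U|=6: {1,6,7,8,9,10}:15  {4,5,6,7,8,9}:1  {5,6,7,8,9,10}:6
  |U|=7: {1,5,6,7,8,9,10}:21  {3,4,5,6,7,8,9}:1  {4,5,6,7,8,9,10}:7
  |U|=8: {1,4,5,6,7,8,9,10}:28  {2,3,4,5,6,7,8,9}:1  {3,4,5,6,7,8,9,10}:8
  |U|=9: {1,3,4,5,6,7,8,9,10}:36  {2,3,4,5,6,7,8,9,10}:9
  start at 0(f): 45

45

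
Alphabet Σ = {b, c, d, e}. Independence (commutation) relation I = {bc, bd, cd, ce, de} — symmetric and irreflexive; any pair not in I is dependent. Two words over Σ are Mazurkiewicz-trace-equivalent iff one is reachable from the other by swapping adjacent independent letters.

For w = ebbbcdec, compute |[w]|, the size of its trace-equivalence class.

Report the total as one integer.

168

#0=e has no predecessor
#1=b depends on [0:e]
#2=b depends on [1:b]
#3=b depends on [2:b]
#4=c has no predecessor
#5=d has no predecessor
#6=e depends on [3:b]
#7=c depends on [4:c]
sources: [0:e, 4:c, 5:d]
N(rest) = Σ N(rest − s) over sources s of rest; N(one piece) = 1:
  size 1 → [5]=1  [6]=1  [7]=1
  size 2 → [3,6]=1  [4,7]=1  [5,6]=2  [5,7]=2  [6,7]=2
  size 3 → [2,3,6]=1  [3,5,6]=3  [3,6,7]=3  [4,5,7]=3  [4,6,7]=3  [5,6,7]=6
  size 4 → [1,2,3,6]=1  [2,3,5,6]=4  [2,3,6,7]=4  [3,4,6,7]=6  [3,5,6,7]=12  [4,5,6,7]=12
  size 5 → [0,1,2,3,6]=1  [1,2,3,5,6]=5  [1,2,3,6,7]=5  [2,3,4,6,7]=10  [2,3,5,6,7]=20  [3,4,5,6,7]=30
  size 6 → [0,1,2,3,5,6]=6  [0,1,2,3,6,7]=6  [1,2,3,4,6,7]=15  [1,2,3,5,6,7]=30  [2,3,4,5,6,7]=60
  first=0(e) contributes 105
  first=4(c) contributes 42
  first=5(d) contributes 21
|[w]| = 168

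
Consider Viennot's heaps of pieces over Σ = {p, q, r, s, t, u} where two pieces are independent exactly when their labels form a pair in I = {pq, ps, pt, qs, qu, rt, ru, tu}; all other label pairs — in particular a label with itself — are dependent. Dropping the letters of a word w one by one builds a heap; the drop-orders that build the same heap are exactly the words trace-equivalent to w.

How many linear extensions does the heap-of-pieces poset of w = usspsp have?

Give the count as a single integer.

0(u) covers ∅
1(s) covers 0:u
2(s) covers 1:s
3(p) covers 0:u
4(s) covers 2:s
5(p) covers 3:p
floor of heap: 0:u
completions by unplaced set U, small U first (add the entries for U minus each lowest piece of U):
  |U|=1: {4}:1  {5}:1
  |U|=2: {2,4}:1  {3,5}:1  {4,5}:2
  |U|=3: {1,2,4}:1  {2,4,5}:3  {3,4,5}:3
  |U|=4: {1,2,4,5}:4  {2,3,4,5}:6
  start at 0(u): 10

10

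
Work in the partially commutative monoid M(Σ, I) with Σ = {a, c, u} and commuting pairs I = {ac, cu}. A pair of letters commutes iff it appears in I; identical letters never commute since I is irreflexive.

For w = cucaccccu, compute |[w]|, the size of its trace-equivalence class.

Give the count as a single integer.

84

drop 0:c onto floor
drop 1:u onto floor
drop 2:c onto {0:c}
drop 3:a onto {1:u}
drop 4:c onto {2:c}
drop 5:c onto {4:c}
drop 6:c onto {5:c}
drop 7:c onto {6:c}
drop 8:u onto {3:a}
ground layer = {0:c, 1:u}
drop-orders for the pieces not yet dropped (sum over which currently-grounded one goes next):
  1 to go: {7} 1  {8} 1
  2 to go: {3,8} 1  {6,7} 1  {7,8} 2
  3 to go: {1,3,8} 1  {3,7,8} 3  {5,6,7} 1  {6,7,8} 3
  4 to go: {1,3,7,8} 4  {3,6,7,8} 6  {4,5,6,7} 1  {5,6,7,8} 4
  5 to go: {1,3,6,7,8} 10  {2,4,5,6,7} 1  {3,5,6,7,8} 10  {4,5,6,7,8} 5
  6 to go: {0,2,4,5,6,7} 1  {1,3,5,6,7,8} 20  {2,4,5,6,7,8} 6  {3,4,5,6,7,8} 15
  7 to go: {0,2,4,5,6,7,8} 7  {1,3,4,5,6,7,8} 35  {2,3,4,5,6,7,8} 21
  if 0:c drops first: 56 orders
  if 1:u drops first: 28 orders
heap linearizations: 84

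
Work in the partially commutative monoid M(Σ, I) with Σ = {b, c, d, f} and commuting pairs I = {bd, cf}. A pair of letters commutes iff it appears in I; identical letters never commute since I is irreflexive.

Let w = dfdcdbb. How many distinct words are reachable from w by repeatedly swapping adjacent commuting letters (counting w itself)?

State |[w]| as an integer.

3

piece 0:d — minimal
piece 1:f rests on {0:d}
piece 2:d rests on {1:f}
piece 3:c rests on {2:d}
piece 4:d rests on {3:c}
piece 5:b rests on {3:c}
piece 6:b rests on {5:b}
minimal pieces: {0:d}
ways to finish when only these pieces remain (= sum over removing one remaining piece with nothing left below it):
  1 left: {4}→1  {6}→1
  2 left: {4,6}→2  {5,6}→1
  3 left: {4,5,6}→3
  4 left: {3,4,5,6}→3
  5 left: {2,3,4,5,6}→3
  placing 0:d first → 3 extensions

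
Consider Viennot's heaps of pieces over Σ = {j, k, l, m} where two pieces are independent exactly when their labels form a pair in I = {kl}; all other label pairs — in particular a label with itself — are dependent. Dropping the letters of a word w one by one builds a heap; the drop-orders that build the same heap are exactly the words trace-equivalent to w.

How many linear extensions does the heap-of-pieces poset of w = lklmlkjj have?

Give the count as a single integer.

0(l) covers ∅
1(k) covers ∅
2(l) covers 0:l
3(m) covers 1:k, 2:l
4(l) covers 3:m
5(k) covers 3:m
6(j) covers 4:l, 5:k
7(j) covers 6:j
floor of heap: 0:l, 1:k
completions by unplaced set U, small U first (add the entries for U minus each lowest piece of U):
  |U|=1: {7}:1
  |U|=2: {6,7}:1
  |U|=3: {4,6,7}:1  {5,6,7}:1
  |U|=4: {4,5,6,7}:2
  |U|=5: {3,4,5,6,7}:2
  |U|=6: {1,3,4,5,6,7}:2  {2,3,4,5,6,7}:2
  start at 0(l): 4
  start at 1(k): 2
sum over floor = 6

6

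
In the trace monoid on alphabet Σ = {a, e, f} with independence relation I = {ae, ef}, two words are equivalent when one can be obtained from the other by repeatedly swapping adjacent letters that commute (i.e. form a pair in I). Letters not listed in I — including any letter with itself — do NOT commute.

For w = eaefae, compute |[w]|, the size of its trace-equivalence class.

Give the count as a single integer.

0(e) covers ∅
1(a) covers ∅
2(e) covers 0:e
3(f) covers 1:a
4(a) covers 3:f
5(e) covers 2:e
floor of heap: 0:e, 1:a
completions by unplaced set U, small U first (add the entries for U minus each lowest piece of U):
  |U|=1: {4}:1  {5}:1
  |U|=2: {2,5}:1  {3,4}:1  {4,5}:2
  |U|=3: {0,2,5}:1  {1,3,4}:1  {2,4,5}:3  {3,4,5}:3
  |U|=4: {0,2,4,5}:4  {1,3,4,5}:4  {2,3,4,5}:6
  start at 0(e): 10
  start at 1(a): 10
sum over floor = 20

20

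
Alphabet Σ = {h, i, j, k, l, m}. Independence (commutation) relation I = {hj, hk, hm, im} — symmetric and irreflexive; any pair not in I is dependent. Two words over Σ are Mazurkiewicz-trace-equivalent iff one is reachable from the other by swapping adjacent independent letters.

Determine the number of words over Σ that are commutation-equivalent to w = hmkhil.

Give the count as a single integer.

piece 0:h — minimal
piece 1:m — minimal
piece 2:k rests on {1:m}
piece 3:h rests on {0:h}
piece 4:i rests on {2:k, 3:h}
piece 5:l rests on {4:i}
minimal pieces: {0:h, 1:m}
ways to finish when only these pieces remain (= sum over removing one remaining piece with nothing left below it):
  1 left: {5}→1
  2 left: {4,5}→1
  3 left: {2,4,5}→1  {3,4,5}→1
  4 left: {0,3,4,5}→1  {1,2,4,5}→1  {2,3,4,5}→2
  placing 0:h first → 3 extensions
  placing 1:m first → 3 extensions
total linear extensions = 6

6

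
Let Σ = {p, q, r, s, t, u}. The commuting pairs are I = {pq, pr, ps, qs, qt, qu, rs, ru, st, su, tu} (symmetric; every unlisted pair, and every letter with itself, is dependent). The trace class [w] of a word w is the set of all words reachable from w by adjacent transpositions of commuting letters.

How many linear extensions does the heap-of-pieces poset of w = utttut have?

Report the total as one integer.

piece 0:u — minimal
piece 1:t — minimal
piece 2:t rests on {1:t}
piece 3:t rests on {2:t}
piece 4:u rests on {0:u}
piece 5:t rests on {3:t}
minimal pieces: {0:u, 1:t}
ways to finish when only these pieces remain (= sum over removing one remaining piece with nothing left below it):
  1 left: {4}→1  {5}→1
  2 left: {0,4}→1  {3,5}→1  {4,5}→2
  3 left: {0,4,5}→3  {2,3,5}→1  {3,4,5}→3
  4 left: {0,3,4,5}→6  {1,2,3,5}→1  {2,3,4,5}→4
  placing 0:u first → 5 extensions
  placing 1:t first → 10 extensions
total linear extensions = 15

15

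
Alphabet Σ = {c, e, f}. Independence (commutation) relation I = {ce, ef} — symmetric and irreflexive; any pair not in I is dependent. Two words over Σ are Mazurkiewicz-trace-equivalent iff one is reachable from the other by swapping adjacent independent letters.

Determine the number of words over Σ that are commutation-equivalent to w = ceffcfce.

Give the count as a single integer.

piece 0:c — minimal
piece 1:e — minimal
piece 2:f rests on {0:c}
piece 3:f rests on {2:f}
piece 4:c rests on {3:f}
piece 5:f rests on {4:c}
piece 6:c rests on {5:f}
piece 7:e rests on {1:e}
minimal pieces: {0:c, 1:e}
ways to finish when only these pieces remain (= sum over removing one remaining piece with nothing left below it):
  1 left: {6}→1  {7}→1
  2 left: {1,7}→1  {5,6}→1  {6,7}→2
  3 left: {1,6,7}→3  {4,5,6}→1  {5,6,7}→3
  4 left: {1,5,6,7}→6  {3,4,5,6}→1  {4,5,6,7}→4
  5 left: {1,4,5,6,7}→10  {2,3,4,5,6}→1  {3,4,5,6,7}→5
  6 left: {0,2,3,4,5,6}→1  {1,3,4,5,6,7}→15  {2,3,4,5,6,7}→6
  placing 0:c first → 21 extensions
  placing 1:e first → 7 extensions
total linear extensions = 28

28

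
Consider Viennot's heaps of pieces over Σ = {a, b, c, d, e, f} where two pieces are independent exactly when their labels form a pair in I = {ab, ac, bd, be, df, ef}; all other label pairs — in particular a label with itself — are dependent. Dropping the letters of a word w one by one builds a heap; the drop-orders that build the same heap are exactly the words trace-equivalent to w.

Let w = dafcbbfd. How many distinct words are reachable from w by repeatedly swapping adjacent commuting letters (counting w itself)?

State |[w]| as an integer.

4

#0=d has no predecessor
#1=a depends on [0:d]
#2=f depends on [1:a]
#3=c depends on [2:f]
#4=b depends on [3:c]
#5=b depends on [4:b]
#6=f depends on [5:b]
#7=d depends on [3:c]
sources: [0:d]
N(rest) = Σ N(rest − s) over sources s of rest; N(one piece) = 1:
  size 1 → [6]=1  [7]=1
  size 2 → [5,6]=1  [6,7]=2
  size 3 → [4,5,6]=1  [5,6,7]=3
  size 4 → [4,5,6,7]=4
  size 5 → [3,4,5,6,7]=4
  size 6 → [2,3,4,5,6,7]=4
  first=0(d) contributes 4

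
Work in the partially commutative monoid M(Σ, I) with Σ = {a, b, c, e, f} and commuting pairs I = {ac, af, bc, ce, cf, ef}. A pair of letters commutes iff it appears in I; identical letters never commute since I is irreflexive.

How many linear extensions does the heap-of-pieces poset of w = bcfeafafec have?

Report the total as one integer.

1575

0(b) covers ∅
1(c) covers ∅
2(f) covers 0:b
3(e) covers 0:b
4(a) covers 3:e
5(f) covers 2:f
6(a) covers 4:a
7(f) covers 5:f
8(e) covers 6:a
9(c) covers 1:c
floor of heap: 0:b, 1:c
completions by unplaced set U, small U first (add the entries for U minus each lowest piece of U):
  |U|=1: {7}:1  {8}:1  {9}:1
  |U|=2: {1,9}:1  {5,7}:1  {6,8}:1  {7,8}:2  {7,9}:2  {8,9}:2
  |U|=3: {1,7,9}:3  {1,8,9}:3  {2,5,7}:1  {4,6,8}:1  {5,7,8}:3  {5,7,9}:3  {6,7,8}:3  {6,8,9}:3  {7,8,9}:6
  |U|=4: {1,5,7,9}:6  {1,6,8,9}:6  {1,7,8,9}:12  {2,5,7,8}:4  {2,5,7,9}:4  {3,4,6,8}:1  {4,6,7,8}:4  {4,6,8,9}:4  {5,6,7,8}:6  {5,7,8,9}:12  {6,7,8,9}:12
  |U|=5: {1,2,5,7,9}:10  {1,4,6,8,9}:10  {1,5,7,8,9}:30  {1,6,7,8,9}:30  {2,5,6,7,8}:10  {2,5,7,8,9}:20  {3,4,6,7,8}:5  {3,4,6,8,9}:5  {4,5,6,7,8}:10  {4,6,7,8,9}:20  {5,6,7,8,9}:30
  |U|=6: {1,2,5,7,8,9}:60  {1,3,4,6,8,9}:15  {1,4,6,7,8,9}:60  {1,5,6,7,8,9}:90  {2,4,5,6,7,8}:20  {2,5,6,7,8,9}:60  {3,4,5,6,7,8}:15  {3,4,6,7,8,9}:30  {4,5,6,7,8,9}:60
  |U|=7: {1,2,5,6,7,8,9}:210  {1,3,4,6,7,8,9}:105  {1,4,5,6,7,8,9}:210  {2,3,4,5,6,7,8}:35  {2,4,5,6,7,8,9}:140  {3,4,5,6,7,8,9}:105
  |U|=8: {0,2,3,4,5,6,7,8}:35  {1,2,4,5,6,7,8,9}:560  {1,3,4,5,6,7,8,9}:420  {2,3,4,5,6,7,8,9}:280
  start at 0(b): 1260
  start at 1(c): 315
sum over floor = 1575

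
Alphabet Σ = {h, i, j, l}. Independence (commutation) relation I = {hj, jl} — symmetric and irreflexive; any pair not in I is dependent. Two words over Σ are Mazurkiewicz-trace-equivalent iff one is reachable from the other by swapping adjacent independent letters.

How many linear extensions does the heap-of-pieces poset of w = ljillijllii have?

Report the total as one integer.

6

drop 0:l onto floor
drop 1:j onto floor
drop 2:i onto {0:l, 1:j}
drop 3:l onto {2:i}
drop 4:l onto {3:l}
drop 5:i onto {4:l}
drop 6:j onto {5:i}
drop 7:l onto {5:i}
drop 8:l onto {7:l}
drop 9:i onto {6:j, 8:l}
drop 10:i onto {9:i}
ground layer = {0:l, 1:j}
drop-orders for the pieces not yet dropped (sum over which currently-grounded one goes next):
  1 to go: {10} 1
  2 to go: {9,10} 1
  3 to go: {6,9,10} 1  {8,9,10} 1
  4 to go: {6,8,9,10} 2  {7,8,9,10} 1
  5 to go: {6,7,8,9,10} 3
  6 to go: {5,6,7,8,9,10} 3
  7 to go: {4,5,6,7,8,9,10} 3
  8 to go: {3,4,5,6,7,8,9,10} 3
  9 to go: {2,3,4,5,6,7,8,9,10} 3
  if 0:l drops first: 3 orders
  if 1:j drops first: 3 orders
heap linearizations: 6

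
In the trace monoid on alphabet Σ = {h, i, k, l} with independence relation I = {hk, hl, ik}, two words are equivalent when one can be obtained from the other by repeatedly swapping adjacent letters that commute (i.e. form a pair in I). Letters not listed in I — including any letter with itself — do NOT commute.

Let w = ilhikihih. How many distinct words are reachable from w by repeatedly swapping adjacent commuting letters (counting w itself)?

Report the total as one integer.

13

drop 0:i onto floor
drop 1:l onto {0:i}
drop 2:h onto {0:i}
drop 3:i onto {1:l, 2:h}
drop 4:k onto {1:l}
drop 5:i onto {3:i}
drop 6:h onto {5:i}
drop 7:i onto {6:h}
drop 8:h onto {7:i}
ground layer = {0:i}
drop-orders for the pieces not yet dropped (sum over which currently-grounded one goes next):
  1 to go: {4} 1  {8} 1
  2 to go: {4,8} 2  {7,8} 1
  3 to go: {4,7,8} 3  {6,7,8} 1
  4 to go: {4,6,7,8} 4  {5,6,7,8} 1
  5 to go: {3,5,6,7,8} 1  {4,5,6,7,8} 5
  6 to go: {2,3,5,6,7,8} 1  {3,4,5,6,7,8} 6
  7 to go: {1,3,4,5,6,7,8} 6  {2,3,4,5,6,7,8} 7
  if 0:i drops first: 13 orders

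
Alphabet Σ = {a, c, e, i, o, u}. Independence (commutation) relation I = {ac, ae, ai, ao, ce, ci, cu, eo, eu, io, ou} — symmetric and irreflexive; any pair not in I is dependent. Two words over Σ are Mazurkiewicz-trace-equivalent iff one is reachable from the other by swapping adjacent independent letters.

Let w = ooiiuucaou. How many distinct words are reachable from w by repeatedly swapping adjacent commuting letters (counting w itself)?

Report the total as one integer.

210

drop 0:o onto floor
drop 1:o onto {0:o}
drop 2:i onto floor
drop 3:i onto {2:i}
drop 4:u onto {3:i}
drop 5:u onto {4:u}
drop 6:c onto {1:o}
drop 7:a onto {5:u}
drop 8:o onto {6:c}
drop 9:u onto {7:a}
ground layer = {0:o, 2:i}
drop-orders for the pieces not yet dropped (sum over which currently-grounded one goes next):
  1 to go: {8} 1  {9} 1
  2 to go: {6,8} 1  {7,9} 1  {8,9} 2
  3 to go: {1,6,8} 1  {5,7,9} 1  {6,8,9} 3  {7,8,9} 3
  4 to go: {0,1,6,8} 1  {1,6,8,9} 4  {4,5,7,9} 1  {5,7,8,9} 4  {6,7,8,9} 6
  5 to go: {0,1,6,8,9} 5  {1,6,7,8,9} 10  {3,4,5,7,9} 1  {4,5,7,8,9} 5  {5,6,7,8,9} 10
  6 to go: {0,1,6,7,8,9} 15  {1,5,6,7,8,9} 20  {2,3,4,5,7,9} 1  {3,4,5,7,8,9} 6  {4,5,6,7,8,9} 15
  7 to go: {0,1,5,6,7,8,9} 35  {1,4,5,6,7,8,9} 35  {2,3,4,5,7,8,9} 7  {3,4,5,6,7,8,9} 21
  8 to go: {0,1,4,5,6,7,8,9} 70  {1,3,4,5,6,7,8,9} 56  {2,3,4,5,6,7,8,9} 28
  if 0:o drops first: 84 orders
  if 2:i drops first: 126 orders
heap linearizations: 210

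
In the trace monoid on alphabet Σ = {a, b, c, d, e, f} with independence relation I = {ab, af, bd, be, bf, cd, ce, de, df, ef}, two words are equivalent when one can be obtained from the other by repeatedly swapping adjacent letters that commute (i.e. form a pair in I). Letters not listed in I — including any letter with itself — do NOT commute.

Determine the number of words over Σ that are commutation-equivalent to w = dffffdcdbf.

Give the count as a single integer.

240

#0=d has no predecessor
#1=f has no predecessor
#2=f depends on [1:f]
#3=f depends on [2:f]
#4=f depends on [3:f]
#5=d depends on [0:d]
#6=c depends on [4:f]
#7=d depends on [5:d]
#8=b depends on [6:c]
#9=f depends on [6:c]
sources: [0:d, 1:f]
N(rest) = Σ N(rest − s) over sources s of rest; N(one piece) = 1:
  size 1 → [7]=1  [8]=1  [9]=1
  size 2 → [5,7]=1  [7,8]=2  [7,9]=2  [8,9]=2
  size 3 → [0,5,7]=1  [5,7,8]=3  [5,7,9]=3  [6,8,9]=2  [7,8,9]=6
  size 4 → [0,5,7,8]=4  [0,5,7,9]=4  [4,6,8,9]=2  [5,7,8,9]=12  [6,7,8,9]=8
  size 5 → [0,5,7,8,9]=20  [3,4,6,8,9]=2  [4,6,7,8,9]=10  [5,6,7,8,9]=20
  size 6 → [0,5,6,7,8,9]=40  [2,3,4,6,8,9]=2  [3,4,6,7,8,9]=12  [4,5,6,7,8,9]=30
  size 7 → [0,4,5,6,7,8,9]=70  [1,2,3,4,6,8,9]=2  [2,3,4,6,7,8,9]=14  [3,4,5,6,7,8,9]=42
  size 8 → [0,3,4,5,6,7,8,9]=112  [1,2,3,4,6,7,8,9]=16  [2,3,4,5,6,7,8,9]=56
  first=0(d) contributes 72
  first=1(f) contributes 168
|[w]| = 240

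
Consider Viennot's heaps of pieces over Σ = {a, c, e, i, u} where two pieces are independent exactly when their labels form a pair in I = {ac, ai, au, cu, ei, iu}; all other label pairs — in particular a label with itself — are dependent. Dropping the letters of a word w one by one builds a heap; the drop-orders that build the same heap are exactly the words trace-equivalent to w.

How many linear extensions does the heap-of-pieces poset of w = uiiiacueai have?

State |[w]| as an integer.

378

0(u) covers ∅
1(i) covers ∅
2(i) covers 1:i
3(i) covers 2:i
4(a) covers ∅
5(c) covers 3:i
6(u) covers 0:u
7(e) covers 4:a, 5:c, 6:u
8(a) covers 7:e
9(i) covers 5:c
floor of heap: 0:u, 1:i, 4:a
completions by unplaced set U, small U first (add the entries for U minus each lowest piece of U):
  |U|=1: {8}:1  {9}:1
  |U|=2: {7,8}:1  {8,9}:2
  |U|=3: {4,7,8}:1  {6,7,8}:1  {7,8,9}:3
  |U|=4: {0,6,7,8}:1  {4,6,7,8}:2  {4,7,8,9}:4  {5,7,8,9}:3  {6,7,8,9}:4
  |U|=5: {0,4,6,7,8}:3  {0,6,7,8,9}:5  {3,5,7,8,9}:3  {4,5,7,8,9}:7  {4,6,7,8,9}:10  {5,6,7,8,9}:7
  |U|=6: {0,4,6,7,8,9}:18  {0,5,6,7,8,9}:12  {2,3,5,7,8,9}:3  {3,4,5,7,8,9}:10  {3,5,6,7,8,9}:10  {4,5,6,7,8,9}:24
  |U|=7: {0,3,5,6,7,8,9}:22  {0,4,5,6,7,8,9}:54  {1,2,3,5,7,8,9}:3  {2,3,4,5,7,8,9}:13  {2,3,5,6,7,8,9}:13  {3,4,5,6,7,8,9}:44
  |U|=8: {0,2,3,5,6,7,8,9}:35  {0,3,4,5,6,7,8,9}:120  {1,2,3,4,5,7,8,9}:16  {1,2,3,5,6,7,8,9}:16  {2,3,4,5,6,7,8,9}:70
  start at 0(u): 102
  start at 1(i): 225
  start at 4(a): 51
sum over floor = 378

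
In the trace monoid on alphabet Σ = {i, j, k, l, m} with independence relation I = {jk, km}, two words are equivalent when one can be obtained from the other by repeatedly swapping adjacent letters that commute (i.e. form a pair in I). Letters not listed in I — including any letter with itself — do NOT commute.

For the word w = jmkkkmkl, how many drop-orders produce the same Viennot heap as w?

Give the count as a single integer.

35

#0=j has no predecessor
#1=m depends on [0:j]
#2=k has no predecessor
#3=k depends on [2:k]
#4=k depends on [3:k]
#5=m depends on [1:m]
#6=k depends on [4:k]
#7=l depends on [5:m, 6:k]
sources: [0:j, 2:k]
N(rest) = Σ N(rest − s) over sources s of rest; N(one piece) = 1:
  size 1 → [7]=1
  size 2 → [5,7]=1  [6,7]=1
  size 3 → [1,5,7]=1  [4,6,7]=1  [5,6,7]=2
  size 4 → [0,1,5,7]=1  [1,5,6,7]=3  [3,4,6,7]=1  [4,5,6,7]=3
  size 5 → [0,1,5,6,7]=4  [1,4,5,6,7]=6  [2,3,4,6,7]=1  [3,4,5,6,7]=4
  size 6 → [0,1,4,5,6,7]=10  [1,3,4,5,6,7]=10  [2,3,4,5,6,7]=5
  first=0(j) contributes 15
  first=2(k) contributes 20
|[w]| = 35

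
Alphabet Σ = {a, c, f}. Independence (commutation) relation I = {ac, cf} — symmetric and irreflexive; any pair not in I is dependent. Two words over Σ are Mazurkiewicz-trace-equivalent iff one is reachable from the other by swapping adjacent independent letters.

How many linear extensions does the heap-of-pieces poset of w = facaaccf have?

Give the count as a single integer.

56

0(f) covers ∅
1(a) covers 0:f
2(c) covers ∅
3(a) covers 1:a
4(a) covers 3:a
5(c) covers 2:c
6(c) covers 5:c
7(f) covers 4:a
floor of heap: 0:f, 2:c
completions by unplaced set U, small U first (add the entries for U minus each lowest piece of U):
  |U|=1: {6}:1  {7}:1
  |U|=2: {4,7}:1  {5,6}:1  {6,7}:2
  |U|=3: {2,5,6}:1  {3,4,7}:1  {4,6,7}:3  {5,6,7}:3
  |U|=4: {1,3,4,7}:1  {2,5,6,7}:4  {3,4,6,7}:4  {4,5,6,7}:6
  |U|=5: {0,1,3,4,7}:1  {1,3,4,6,7}:5  {2,4,5,6,7}:10  {3,4,5,6,7}:10
  |U|=6: {0,1,3,4,6,7}:6  {1,3,4,5,6,7}:15  {2,3,4,5,6,7}:20
  start at 0(f): 35
  start at 2(c): 21
sum over floor = 56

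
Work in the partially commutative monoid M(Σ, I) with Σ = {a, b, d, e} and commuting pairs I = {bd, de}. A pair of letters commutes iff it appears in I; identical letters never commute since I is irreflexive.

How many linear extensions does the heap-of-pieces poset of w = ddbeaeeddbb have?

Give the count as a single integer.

90

piece 0:d — minimal
piece 1:d rests on {0:d}
piece 2:b — minimal
piece 3:e rests on {2:b}
piece 4:a rests on {1:d, 3:e}
piece 5:e rests on {4:a}
piece 6:e rests on {5:e}
piece 7:d rests on {4:a}
piece 8:d rests on {7:d}
piece 9:b rests on {6:e}
piece 10:b rests on {9:b}
minimal pieces: {0:d, 2:b}
ways to finish when only these pieces remain (= sum over removing one remaining piece with nothing left below it):
  1 left: {8}→1  {10}→1
  2 left: {7,8}→1  {8,10}→2  {9,10}→1
  3 left: {6,9,10}→1  {7,8,10}→3  {8,9,10}→3
  4 left: {5,6,9,10}→1  {6,8,9,10}→4  {7,8,9,10}→6
  5 left: {5,6,8,9,10}→5  {6,7,8,9,10}→10
  6 left: {5,6,7,8,9,10}→15
  7 left: {4,5,6,7,8,9,10}→15
  8 left: {1,4,5,6,7,8,9,10}→15  {3,4,5,6,7,8,9,10}→15
  9 left: {0,1,4,5,6,7,8,9,10}→15  {1,3,4,5,6,7,8,9,10}→30  {2,3,4,5,6,7,8,9,10}→15
  placing 0:d first → 45 extensions
  placing 2:b first → 45 extensions
total linear extensions = 90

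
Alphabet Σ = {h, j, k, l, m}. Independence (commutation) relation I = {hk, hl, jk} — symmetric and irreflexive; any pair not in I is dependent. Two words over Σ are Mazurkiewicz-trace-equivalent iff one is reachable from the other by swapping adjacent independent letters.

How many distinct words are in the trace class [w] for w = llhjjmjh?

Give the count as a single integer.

3

drop 0:l onto floor
drop 1:l onto {0:l}
drop 2:h onto floor
drop 3:j onto {1:l, 2:h}
drop 4:j onto {3:j}
drop 5:m onto {4:j}
drop 6:j onto {5:m}
drop 7:h onto {6:j}
ground layer = {0:l, 2:h}
drop-orders for the pieces not yet dropped (sum over which currently-grounded one goes next):
  1 to go: {7} 1
  2 to go: {6,7} 1
  3 to go: {5,6,7} 1
  4 to go: {4,5,6,7} 1
  5 to go: {3,4,5,6,7} 1
  6 to go: {1,3,4,5,6,7} 1  {2,3,4,5,6,7} 1
  if 0:l drops first: 2 orders
  if 2:h drops first: 1 orders
heap linearizations: 3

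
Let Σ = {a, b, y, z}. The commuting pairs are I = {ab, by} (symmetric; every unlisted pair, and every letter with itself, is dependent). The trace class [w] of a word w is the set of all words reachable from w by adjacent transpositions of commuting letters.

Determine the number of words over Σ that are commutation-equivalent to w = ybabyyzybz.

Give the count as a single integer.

0(y) covers ∅
1(b) covers ∅
2(a) covers 0:y
3(b) covers 1:b
4(y) covers 2:a
5(y) covers 4:y
6(z) covers 3:b, 5:y
7(y) covers 6:z
8(b) covers 6:z
9(z) covers 7:y, 8:b
floor of heap: 0:y, 1:b
completions by unplaced set U, small U first (add the entries for U minus each lowest piece of U):
  |U|=1: {9}:1
  |U|=2: {7,9}:1  {8,9}:1
  |U|=3: {7,8,9}:2
  |U|=4: {6,7,8,9}:2
  |U|=5: {3,6,7,8,9}:2  {5,6,7,8,9}:2
  |U|=6: {1,3,6,7,8,9}:2  {3,5,6,7,8,9}:4  {4,5,6,7,8,9}:2
  |U|=7: {1,3,5,6,7,8,9}:6  {2,4,5,6,7,8,9}:2  {3,4,5,6,7,8,9}:6
  |U|=8: {0,2,4,5,6,7,8,9}:2  {1,3,4,5,6,7,8,9}:12  {2,3,4,5,6,7,8,9}:8
  start at 0(y): 20
  start at 1(b): 10
sum over floor = 30

30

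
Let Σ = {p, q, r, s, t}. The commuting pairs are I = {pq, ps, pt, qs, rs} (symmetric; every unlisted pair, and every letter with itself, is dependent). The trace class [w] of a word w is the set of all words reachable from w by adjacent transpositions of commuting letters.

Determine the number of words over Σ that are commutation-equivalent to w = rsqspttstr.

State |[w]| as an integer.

0(r) covers ∅
1(s) covers ∅
2(q) covers 0:r
3(s) covers 1:s
4(p) covers 0:r
5(t) covers 2:q, 3:s
6(t) covers 5:t
7(s) covers 6:t
8(t) covers 7:s
9(r) covers 4:p, 8:t
floor of heap: 0:r, 1:s
completions by unplaced set U, small U first (add the entries for U minus each lowest piece of U):
  |U|=1: {9}:1
  |U|=2: {4,9}:1  {8,9}:1
  |U|=3: {4,8,9}:2  {7,8,9}:1
  |U|=4: {4,7,8,9}:3  {6,7,8,9}:1
  |U|=5: {4,6,7,8,9}:4  {5,6,7,8,9}:1
  |U|=6: {2,5,6,7,8,9}:1  {3,5,6,7,8,9}:1  {4,5,6,7,8,9}:5
  |U|=7: {1,3,5,6,7,8,9}:1  {2,3,5,6,7,8,9}:2  {2,4,5,6,7,8,9}:6  {3,4,5,6,7,8,9}:6
  |U|=8: {0,2,4,5,6,7,8,9}:6  {1,2,3,5,6,7,8,9}:3  {1,3,4,5,6,7,8,9}:7  {2,3,4,5,6,7,8,9}:14
  start at 0(r): 24
  start at 1(s): 20
sum over floor = 44

44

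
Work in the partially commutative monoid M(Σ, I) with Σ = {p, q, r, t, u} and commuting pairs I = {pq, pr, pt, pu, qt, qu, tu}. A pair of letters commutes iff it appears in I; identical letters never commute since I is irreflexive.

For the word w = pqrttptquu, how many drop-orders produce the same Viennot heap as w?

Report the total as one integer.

2700

#0=p has no predecessor
#1=q has no predecessor
#2=r depends on [1:q]
#3=t depends on [2:r]
#4=t depends on [3:t]
#5=p depends on [0:p]
#6=t depends on [4:t]
#7=q depends on [2:r]
#8=u depends on [2:r]
#9=u depends on [8:u]
sources: [0:p, 1:q]
N(rest) = Σ N(rest − s) over sources s of rest; N(one piece) = 1:
  size 1 → [5]=1  [6]=1  [7]=1  [9]=1
  size 2 → [0,5]=1  [4,6]=1  [5,6]=2  [5,7]=2  [5,9]=2  [6,7]=2  [6,9]=2  [7,9]=2  [8,9]=1
  size 3 → [0,5,6]=3  [0,5,7]=3  [0,5,9]=3  [3,4,6]=1  [4,5,6]=3  [4,6,7]=3  [4,6,9]=3  [5,6,7]=6  [5,6,9]=6  [5,7,9]=6  [5,8,9]=3  [6,7,9]=6  [6,8,9]=3  [7,8,9]=3
  size 4 → [0,4,5,6]=6  [0,5,6,7]=12  [0,5,6,9]=12  [0,5,7,9]=12  [0,5,8,9]=6  [3,4,5,6]=4  [3,4,6,7]=4  [3,4,6,9]=4  [4,5,6,7]=12  [4,5,6,9]=12  [4,6,7,9]=12  [4,6,8,9]=6  [5,6,7,9]=24  [5,6,8,9]=12  [5,7,8,9]=12  [6,7,8,9]=12
  size 5 → [0,3,4,5,6]=10  [0,4,5,6,7]=30  [0,4,5,6,9]=30  [0,5,6,7,9]=60  [0,5,6,8,9]=30  [0,5,7,8,9]=30  [3,4,5,6,7]=20  [3,4,5,6,9]=20  [3,4,6,7,9]=20  [3,4,6,8,9]=10  [4,5,6,7,9]=60  [4,5,6,8,9]=30  [4,6,7,8,9]=30  [5,6,7,8,9]=60
  size 6 → [0,3,4,5,6,7]=60  [0,3,4,5,6,9]=60  [0,4,5,6,7,9]=180  [0,4,5,6,8,9]=90  [0,5,6,7,8,9]=180  [3,4,5,6,7,9]=120  [3,4,5,6,8,9]=60  [3,4,6,7,8,9]=60  [4,5,6,7,8,9]=180
  size 7 → [0,3,4,5,6,7,9]=420  [0,3,4,5,6,8,9]=210  [0,4,5,6,7,8,9]=630  [2,3,4,6,7,8,9]=60  [3,4,5,6,7,8,9]=420
  size 8 → [0,3,4,5,6,7,8,9]=1680  [1,2,3,4,6,7,8,9]=60  [2,3,4,5,6,7,8,9]=480
  first=0(p) contributes 540
  first=1(q) contributes 2160
|[w]| = 2700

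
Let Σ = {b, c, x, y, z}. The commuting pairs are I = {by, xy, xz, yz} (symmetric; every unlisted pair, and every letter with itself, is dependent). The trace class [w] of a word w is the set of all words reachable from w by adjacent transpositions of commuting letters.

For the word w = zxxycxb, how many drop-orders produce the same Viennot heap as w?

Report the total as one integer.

drop 0:z onto floor
drop 1:x onto floor
drop 2:x onto {1:x}
drop 3:y onto floor
drop 4:c onto {0:z, 2:x, 3:y}
drop 5:x onto {4:c}
drop 6:b onto {5:x}
ground layer = {0:z, 1:x, 3:y}
drop-orders for the pieces not yet dropped (sum over which currently-grounded one goes next):
  1 to go: {6} 1
  2 to go: {5,6} 1
  3 to go: {4,5,6} 1
  4 to go: {0,4,5,6} 1  {2,4,5,6} 1  {3,4,5,6} 1
  5 to go: {0,2,4,5,6} 2  {0,3,4,5,6} 2  {1,2,4,5,6} 1  {2,3,4,5,6} 2
  if 0:z drops first: 3 orders
  if 1:x drops first: 6 orders
  if 3:y drops first: 3 orders
heap linearizations: 12

12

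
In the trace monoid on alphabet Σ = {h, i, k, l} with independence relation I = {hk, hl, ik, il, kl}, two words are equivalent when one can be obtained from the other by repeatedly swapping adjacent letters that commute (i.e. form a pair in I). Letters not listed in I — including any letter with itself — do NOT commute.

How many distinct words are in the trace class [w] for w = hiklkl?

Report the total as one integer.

90

piece 0:h — minimal
piece 1:i rests on {0:h}
piece 2:k — minimal
piece 3:l — minimal
piece 4:k rests on {2:k}
piece 5:l rests on {3:l}
minimal pieces: {0:h, 2:k, 3:l}
ways to finish when only these pieces remain (= sum over removing one remaining piece with nothing left below it):
  1 left: {1}→1  {4}→1  {5}→1
  2 left: {0,1}→1  {1,4}→2  {1,5}→2  {2,4}→1  {3,5}→1  {4,5}→2
  3 left: {0,1,4}→3  {0,1,5}→3  {1,2,4}→3  {1,3,5}→3  {1,4,5}→6  {2,4,5}→3  {3,4,5}→3
  4 left: {0,1,2,4}→6  {0,1,3,5}→6  {0,1,4,5}→12  {1,2,4,5}→12  {1,3,4,5}→12  {2,3,4,5}→6
  placing 0:h first → 30 extensions
  placing 2:k first → 30 extensions
  placing 3:l first → 30 extensions
total linear extensions = 90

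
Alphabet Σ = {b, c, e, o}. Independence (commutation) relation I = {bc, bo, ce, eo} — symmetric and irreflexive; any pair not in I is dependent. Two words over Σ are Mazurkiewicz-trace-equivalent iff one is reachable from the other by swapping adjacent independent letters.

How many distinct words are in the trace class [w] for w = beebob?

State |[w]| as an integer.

6

#0=b has no predecessor
#1=e depends on [0:b]
#2=e depends on [1:e]
#3=b depends on [2:e]
#4=o has no predecessor
#5=b depends on [3:b]
sources: [0:b, 4:o]
N(rest) = Σ N(rest − s) over sources s of rest; N(one piece) = 1:
  size 1 → [4]=1  [5]=1
  size 2 → [3,5]=1  [4,5]=2
  size 3 → [2,3,5]=1  [3,4,5]=3
  size 4 → [1,2,3,5]=1  [2,3,4,5]=4
  first=0(b) contributes 5
  first=4(o) contributes 1
|[w]| = 6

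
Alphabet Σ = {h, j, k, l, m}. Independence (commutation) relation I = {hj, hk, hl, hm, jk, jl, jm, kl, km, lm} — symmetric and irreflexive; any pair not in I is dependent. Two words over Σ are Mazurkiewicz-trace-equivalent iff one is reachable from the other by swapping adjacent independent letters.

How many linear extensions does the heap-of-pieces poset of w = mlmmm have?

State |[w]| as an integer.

5

0(m) covers ∅
1(l) covers ∅
2(m) covers 0:m
3(m) covers 2:m
4(m) covers 3:m
floor of heap: 0:m, 1:l
completions by unplaced set U, small U first (add the entries for U minus each lowest piece of U):
  |U|=1: {1}:1  {4}:1
  |U|=2: {1,4}:2  {3,4}:1
  |U|=3: {1,3,4}:3  {2,3,4}:1
  start at 0(m): 4
  start at 1(l): 1
sum over floor = 5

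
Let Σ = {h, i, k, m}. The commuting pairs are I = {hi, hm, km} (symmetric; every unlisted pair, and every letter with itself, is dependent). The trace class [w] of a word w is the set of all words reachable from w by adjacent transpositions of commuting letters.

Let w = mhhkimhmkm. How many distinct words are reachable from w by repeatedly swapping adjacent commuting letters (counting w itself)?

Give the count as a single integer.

60

drop 0:m onto floor
drop 1:h onto floor
drop 2:h onto {1:h}
drop 3:k onto {2:h}
drop 4:i onto {0:m, 3:k}
drop 5:m onto {4:i}
drop 6:h onto {3:k}
drop 7:m onto {5:m}
drop 8:k onto {4:i, 6:h}
drop 9:m onto {7:m}
ground layer = {0:m, 1:h}
drop-orders for the pieces not yet dropped (sum over which currently-grounded one goes next):
  1 to go: {8} 1  {9} 1
  2 to go: {6,8} 1  {7,9} 1  {8,9} 2
  3 to go: {5,7,9} 1  {6,8,9} 3  {7,8,9} 3
  4 to go: {5,7,8,9} 4  {6,7,8,9} 6
  5 to go: {4,5,7,8,9} 4  {5,6,7,8,9} 10
  6 to go: {0,4,5,7,8,9} 4  {4,5,6,7,8,9} 14
  7 to go: {0,4,5,6,7,8,9} 18  {3,4,5,6,7,8,9} 14
  8 to go: {0,3,4,5,6,7,8,9} 32  {2,3,4,5,6,7,8,9} 14
  if 0:m drops first: 14 orders
  if 1:h drops first: 46 orders
heap linearizations: 60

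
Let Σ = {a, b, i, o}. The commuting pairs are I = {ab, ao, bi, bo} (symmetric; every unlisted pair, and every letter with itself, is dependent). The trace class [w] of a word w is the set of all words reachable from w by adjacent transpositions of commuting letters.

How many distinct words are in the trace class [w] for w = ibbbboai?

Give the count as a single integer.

140

0(i) covers ∅
1(b) covers ∅
2(b) covers 1:b
3(b) covers 2:b
4(b) covers 3:b
5(o) covers 0:i
6(a) covers 0:i
7(i) covers 5:o, 6:a
floor of heap: 0:i, 1:b
completions by unplaced set U, small U first (add the entries for U minus each lowest piece of U):
  |U|=1: {4}:1  {7}:1
  |U|=2: {3,4}:1  {4,7}:2  {5,7}:1  {6,7}:1
  |U|=3: {2,3,4}:1  {3,4,7}:3  {4,5,7}:3  {4,6,7}:3  {5,6,7}:2
  |U|=4: {0,5,6,7}:2  {1,2,3,4}:1  {2,3,4,7}:4  {3,4,5,7}:6  {3,4,6,7}:6  {4,5,6,7}:8
  |U|=5: {0,4,5,6,7}:10  {1,2,3,4,7}:5  {2,3,4,5,7}:10  {2,3,4,6,7}:10  {3,4,5,6,7}:20
  |U|=6: {0,3,4,5,6,7}:30  {1,2,3,4,5,7}:15  {1,2,3,4,6,7}:15  {2,3,4,5,6,7}:40
  start at 0(i): 70
  start at 1(b): 70
sum over floor = 140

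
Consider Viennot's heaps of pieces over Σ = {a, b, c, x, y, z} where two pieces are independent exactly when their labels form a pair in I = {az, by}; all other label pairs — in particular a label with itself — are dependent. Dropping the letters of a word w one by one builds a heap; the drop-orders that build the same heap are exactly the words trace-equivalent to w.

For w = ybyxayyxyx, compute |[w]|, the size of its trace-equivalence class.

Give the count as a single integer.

piece 0:y — minimal
piece 1:b — minimal
piece 2:y rests on {0:y}
piece 3:x rests on {1:b, 2:y}
piece 4:a rests on {3:x}
piece 5:y rests on {4:a}
piece 6:y rests on {5:y}
piece 7:x rests on {6:y}
piece 8:y rests on {7:x}
piece 9:x rests on {8:y}
minimal pieces: {0:y, 1:b}
ways to finish when only these pieces remain (= sum over removing one remaining piece with nothing left below it):
  1 left: {9}→1
  2 left: {8,9}→1
  3 left: {7,8,9}→1
  4 left: {6,7,8,9}→1
  5 left: {5,6,7,8,9}→1
  6 left: {4,5,6,7,8,9}→1
  7 left: {3,4,5,6,7,8,9}→1
  8 left: {1,3,4,5,6,7,8,9}→1  {2,3,4,5,6,7,8,9}→1
  placing 0:y first → 2 extensions
  placing 1:b first → 1 extensions
total linear extensions = 3

3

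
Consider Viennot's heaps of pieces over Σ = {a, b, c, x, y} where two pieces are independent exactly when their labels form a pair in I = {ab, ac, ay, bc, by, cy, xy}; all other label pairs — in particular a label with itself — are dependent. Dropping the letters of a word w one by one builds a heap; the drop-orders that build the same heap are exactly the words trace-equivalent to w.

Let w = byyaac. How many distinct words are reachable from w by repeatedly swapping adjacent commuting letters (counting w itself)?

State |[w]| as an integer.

#0=b has no predecessor
#1=y has no predecessor
#2=y depends on [1:y]
#3=a has no predecessor
#4=a depends on [3:a]
#5=c has no predecessor
sources: [0:b, 1:y, 3:a, 5:c]
N(rest) = Σ N(rest − s) over sources s of rest; N(one piece) = 1:
  size 1 → [0]=1  [2]=1  [4]=1  [5]=1
  size 2 → [0,2]=2  [0,4]=2  [0,5]=2  [1,2]=1  [2,4]=2  [2,5]=2  [3,4]=1  [4,5]=2
  size 3 → [0,1,2]=3  [0,2,4]=6  [0,2,5]=6  [0,3,4]=3  [0,4,5]=6  [1,2,4]=3  [1,2,5]=3  [2,3,4]=3  [2,4,5]=6  [3,4,5]=3
  size 4 → [0,1,2,4]=12  [0,1,2,5]=12  [0,2,3,4]=12  [0,2,4,5]=24  [0,3,4,5]=12  [1,2,3,4]=6  [1,2,4,5]=12  [2,3,4,5]=12
  first=0(b) contributes 30
  first=1(y) contributes 60
  first=3(a) contributes 60
  first=5(c) contributes 30
|[w]| = 180

180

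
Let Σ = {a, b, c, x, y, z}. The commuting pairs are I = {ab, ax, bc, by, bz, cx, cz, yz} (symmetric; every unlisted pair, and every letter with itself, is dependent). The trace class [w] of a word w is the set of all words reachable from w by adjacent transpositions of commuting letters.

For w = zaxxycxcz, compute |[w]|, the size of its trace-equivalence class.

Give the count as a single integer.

#0=z has no predecessor
#1=a depends on [0:z]
#2=x depends on [0:z]
#3=x depends on [2:x]
#4=y depends on [1:a, 3:x]
#5=c depends on [4:y]
#6=x depends on [4:y]
#7=c depends on [5:c]
#8=z depends on [6:x]
sources: [0:z]
N(rest) = Σ N(rest − s) over sources s of rest; N(one piece) = 1:
  size 1 → [7]=1  [8]=1
  size 2 → [5,7]=1  [6,8]=1  [7,8]=2
  size 3 → [5,7,8]=3  [6,7,8]=3
  size 4 → [5,6,7,8]=6
  size 5 → [4,5,6,7,8]=6
  size 6 → [1,4,5,6,7,8]=6  [3,4,5,6,7,8]=6
  size 7 → [1,3,4,5,6,7,8]=12  [2,3,4,5,6,7,8]=6
  first=0(z) contributes 18

18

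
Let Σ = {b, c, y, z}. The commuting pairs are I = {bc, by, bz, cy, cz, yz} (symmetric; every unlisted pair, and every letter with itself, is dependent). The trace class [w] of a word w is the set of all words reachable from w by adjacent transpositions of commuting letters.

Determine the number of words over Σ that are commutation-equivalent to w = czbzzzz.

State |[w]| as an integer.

42

drop 0:c onto floor
drop 1:z onto floor
drop 2:b onto floor
drop 3:z onto {1:z}
drop 4:z onto {3:z}
drop 5:z onto {4:z}
drop 6:z onto {5:z}
ground layer = {0:c, 1:z, 2:b}
drop-orders for the pieces not yet dropped (sum over which currently-grounded one goes next):
  1 to go: {0} 1  {2} 1  {6} 1
  2 to go: {0,2} 2  {0,6} 2  {2,6} 2  {5,6} 1
  3 to go: {0,2,6} 6  {0,5,6} 3  {2,5,6} 3  {4,5,6} 1
  4 to go: {0,2,5,6} 12  {0,4,5,6} 4  {2,4,5,6} 4  {3,4,5,6} 1
  5 to go: {0,2,4,5,6} 20  {0,3,4,5,6} 5  {1,3,4,5,6} 1  {2,3,4,5,6} 5
  if 0:c drops first: 6 orders
  if 1:z drops first: 30 orders
  if 2:b drops first: 6 orders
heap linearizations: 42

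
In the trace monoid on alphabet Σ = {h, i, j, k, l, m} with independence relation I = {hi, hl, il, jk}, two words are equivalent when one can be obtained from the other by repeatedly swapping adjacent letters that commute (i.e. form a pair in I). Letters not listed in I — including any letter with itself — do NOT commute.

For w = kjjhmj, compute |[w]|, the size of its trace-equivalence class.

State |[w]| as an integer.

#0=k has no predecessor
#1=j has no predecessor
#2=j depends on [1:j]
#3=h depends on [0:k, 2:j]
#4=m depends on [3:h]
#5=j depends on [4:m]
sources: [0:k, 1:j]
N(rest) = Σ N(rest − s) over sources s of rest; N(one piece) = 1:
  size 1 → [5]=1
  size 2 → [4,5]=1
  size 3 → [3,4,5]=1
  size 4 → [0,3,4,5]=1  [2,3,4,5]=1
  first=0(k) contributes 1
  first=1(j) contributes 2
|[w]| = 3

3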